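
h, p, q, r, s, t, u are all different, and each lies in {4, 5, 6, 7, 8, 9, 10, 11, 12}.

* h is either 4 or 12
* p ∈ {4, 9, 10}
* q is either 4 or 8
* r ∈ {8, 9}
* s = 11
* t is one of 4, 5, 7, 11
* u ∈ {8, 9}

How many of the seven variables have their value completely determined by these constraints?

s has just one choice, so s = 11. Strike 11 from t.
The 2 variables r and u are confined to {8, 9}, which locks those values in; drop them from p, q.
That leaves q = 4. Eliminate 4 elsewhere: h, p, t.
h must be 12 (only option left).
p must be 10 (only option left).
Determined: h=12, p=10, q=4, s=11. The other variables each still have more than one consistent value. That makes 4.

4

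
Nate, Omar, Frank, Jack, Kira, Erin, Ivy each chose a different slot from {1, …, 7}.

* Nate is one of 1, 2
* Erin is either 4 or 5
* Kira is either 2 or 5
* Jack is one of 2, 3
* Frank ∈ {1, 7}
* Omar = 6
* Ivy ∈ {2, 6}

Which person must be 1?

Nate

Omar has just one choice, so Omar = 6. Remove 6 from Ivy.
Ivy has just one choice, so Ivy = 2. So Nate, Jack, Kira can't be 2.
So 1 goes to Nate.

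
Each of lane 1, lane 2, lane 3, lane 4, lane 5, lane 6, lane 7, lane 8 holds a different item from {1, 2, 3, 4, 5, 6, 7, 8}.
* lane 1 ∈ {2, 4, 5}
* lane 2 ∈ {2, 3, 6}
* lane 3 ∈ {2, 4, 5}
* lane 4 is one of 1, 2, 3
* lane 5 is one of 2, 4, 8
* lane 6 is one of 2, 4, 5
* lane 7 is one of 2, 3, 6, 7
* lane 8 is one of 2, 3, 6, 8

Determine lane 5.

The 8 variables draw from only 8 values {1, 2, 3, 4, 5, 6, 7, 8}, so each is used; only lane 4 can be 1, hence lane 4 = 1.
The 7 still-open variables draw from only 7 values {2, 3, 4, 5, 6, 7, 8}, so each is used; only lane 7 can be 7, hence lane 7 = 7.
lane 1, lane 3, lane 6 share exactly the 3 values {2, 4, 5}; by pigeonhole those values go to them, so strike 2, 4, 5 from lane 2, lane 5, lane 8.
So lane 5 = 8.

8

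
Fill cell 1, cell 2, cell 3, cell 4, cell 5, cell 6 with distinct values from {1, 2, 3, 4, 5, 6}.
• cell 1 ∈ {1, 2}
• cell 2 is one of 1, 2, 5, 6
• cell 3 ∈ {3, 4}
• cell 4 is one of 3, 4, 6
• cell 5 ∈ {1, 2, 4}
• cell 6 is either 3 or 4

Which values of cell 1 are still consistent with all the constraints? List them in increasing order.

The 6 variables draw from only 6 values {1, 2, 3, 4, 5, 6}, so each is used; only cell 2 can be 5, hence cell 2 = 5.
The 5 still-open variables together cover exactly {1, 2, 3, 4, 6} — 5 values for 5 variables — and 6 appears only in cell 4's list, so cell 4 = 6.
cell 3 and cell 6 share exactly the 2 values {3, 4}; by pigeonhole those values go to them, so strike 3, 4 from cell 5.
No further eliminations apply; cell 1 can still be any of 1, 2.

1, 2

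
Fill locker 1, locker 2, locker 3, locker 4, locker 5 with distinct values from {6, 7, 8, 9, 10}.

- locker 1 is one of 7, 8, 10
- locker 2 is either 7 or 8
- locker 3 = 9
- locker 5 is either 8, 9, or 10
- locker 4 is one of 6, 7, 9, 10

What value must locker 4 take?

locker 3 must be 9 (only option left). Eliminate 9 elsewhere: locker 4, locker 5.
Among the 4 still-open variables, 6 fits only locker 4 (and all 4 values in {6, 7, 8, 10} must be used), so locker 4 = 6.

6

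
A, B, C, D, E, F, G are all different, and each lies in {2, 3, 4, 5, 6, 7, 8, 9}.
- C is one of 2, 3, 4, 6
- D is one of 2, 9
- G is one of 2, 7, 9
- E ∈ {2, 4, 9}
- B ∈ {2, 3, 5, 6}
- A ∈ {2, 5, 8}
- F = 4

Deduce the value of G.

7

F's domain is down to {4}, so F = 4. Remove 4 from C, E.
D and E between them cover only {2, 9} — a naked pair. Remove those values from A, B, C, G.
So G = 7.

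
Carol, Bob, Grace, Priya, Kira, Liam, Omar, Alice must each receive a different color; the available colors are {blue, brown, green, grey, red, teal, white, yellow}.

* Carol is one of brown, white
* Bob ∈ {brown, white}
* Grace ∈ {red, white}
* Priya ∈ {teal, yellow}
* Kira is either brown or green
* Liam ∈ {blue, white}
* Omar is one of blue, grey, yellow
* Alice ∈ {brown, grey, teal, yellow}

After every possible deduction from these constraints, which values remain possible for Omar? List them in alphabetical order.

grey, yellow

The 8 variables draw from only 8 values {blue, brown, green, grey, red, teal, white, yellow}, so each is used; only Kira can be green, hence Kira = green.
The 7 still-open variables together cover exactly {blue, brown, grey, red, teal, white, yellow} — 7 values for 7 variables — and red appears only in Grace's list, so Grace = red.
Carol and Bob share exactly the 2 values {brown, white}; by pigeonhole those values go to them, so strike brown, white from Liam, Alice.
Liam must be blue (only option left). So Omar can't be blue.
No further eliminations apply; Omar can still be any of grey, yellow.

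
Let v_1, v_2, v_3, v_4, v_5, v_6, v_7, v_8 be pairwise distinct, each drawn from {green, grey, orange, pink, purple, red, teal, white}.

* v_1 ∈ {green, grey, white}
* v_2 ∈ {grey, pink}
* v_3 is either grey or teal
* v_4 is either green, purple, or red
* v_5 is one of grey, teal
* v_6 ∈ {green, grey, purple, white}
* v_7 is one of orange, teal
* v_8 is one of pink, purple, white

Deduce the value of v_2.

The 8 variables draw from only 8 values {green, grey, orange, pink, purple, red, teal, white}, so each is used; only v_7 can be orange, hence v_7 = orange.
The 7 still-open variables draw from only 7 values {green, grey, pink, purple, red, teal, white}, so each is used; only v_4 can be red, hence v_4 = red.
v_3 and v_5 share exactly the 2 values {grey, teal}; by pigeonhole those values go to them, so strike grey, teal from v_1, v_2, v_6.
So v_2 = pink.

pink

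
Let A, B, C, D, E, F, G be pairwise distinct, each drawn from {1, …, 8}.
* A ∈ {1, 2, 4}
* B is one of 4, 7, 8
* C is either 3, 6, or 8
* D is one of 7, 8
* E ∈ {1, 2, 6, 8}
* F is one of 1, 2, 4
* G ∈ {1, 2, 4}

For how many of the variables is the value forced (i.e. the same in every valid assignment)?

The 7 variables draw from only 7 values {1, 2, 3, 4, 6, 7, 8}, so each is used; only C can be 3, hence C = 3.
The 6 still-open variables draw from only 6 values {1, 2, 4, 6, 7, 8}, so each is used; only E can be 6, hence E = 6.
A, F, G share exactly the 3 values {1, 2, 4}; by pigeonhole those values go to them, so strike 1, 2, 4 from B.
Determined: C=3, E=6. The other variables each still have more than one consistent value. That makes 2.

2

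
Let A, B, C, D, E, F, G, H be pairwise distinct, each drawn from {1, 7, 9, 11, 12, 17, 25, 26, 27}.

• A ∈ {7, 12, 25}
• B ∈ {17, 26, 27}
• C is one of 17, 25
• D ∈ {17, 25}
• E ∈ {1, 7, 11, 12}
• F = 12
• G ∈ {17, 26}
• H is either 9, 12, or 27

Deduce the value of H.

9

F has just one choice, so F = 12. So A, E, H can't be 12.
C and D between them cover only {17, 25} — a naked pair. Remove those values from A, B, G.
A has just one choice, so A = 7. So E can't be 7.
That leaves G = 26. Strike 26 from B.
That leaves B = 27. So H can't be 27.
So H = 9.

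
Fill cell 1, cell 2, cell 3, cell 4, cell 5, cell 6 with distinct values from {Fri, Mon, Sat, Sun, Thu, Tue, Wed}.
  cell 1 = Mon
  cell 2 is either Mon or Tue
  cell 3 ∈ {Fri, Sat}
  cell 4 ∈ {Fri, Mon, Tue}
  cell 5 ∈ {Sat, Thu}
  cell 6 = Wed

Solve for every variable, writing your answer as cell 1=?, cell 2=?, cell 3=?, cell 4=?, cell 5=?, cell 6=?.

cell 1=Mon, cell 2=Tue, cell 3=Sat, cell 4=Fri, cell 5=Thu, cell 6=Wed

cell 1 must be Mon (only option left). Eliminate Mon elsewhere: cell 2, cell 4.
cell 2's domain is down to {Tue}, so cell 2 = Tue. Remove Tue from cell 4.
cell 4 has just one choice, so cell 4 = Fri. Eliminate Fri elsewhere: cell 3.
cell 6 must be Wed (only option left).
cell 3's domain is down to {Sat}, so cell 3 = Sat. Strike Sat from cell 5.
That leaves cell 5 = Thu.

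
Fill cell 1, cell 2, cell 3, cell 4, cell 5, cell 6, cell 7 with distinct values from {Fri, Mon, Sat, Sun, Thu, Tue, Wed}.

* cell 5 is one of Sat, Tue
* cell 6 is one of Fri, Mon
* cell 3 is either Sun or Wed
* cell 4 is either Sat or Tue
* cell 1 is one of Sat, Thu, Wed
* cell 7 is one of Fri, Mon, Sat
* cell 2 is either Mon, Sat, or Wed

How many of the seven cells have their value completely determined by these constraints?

The 7 variables draw from only 7 values {Fri, Mon, Sat, Sun, Thu, Tue, Wed}, so each is used; only cell 3 can be Sun, hence cell 3 = Sun.
Among the 6 still-open variables, Thu fits only cell 1 (and all 6 values in {Fri, Mon, Sat, Thu, Tue, Wed} must be used), so cell 1 = Thu.
The 5 still-open variables together cover exactly {Fri, Mon, Sat, Tue, Wed} — 5 values for 5 variables — and Wed appears only in cell 2's list, so cell 2 = Wed.
cell 4 and cell 5 share exactly the 2 values {Sat, Tue}; by pigeonhole those values go to them, so strike Sat, Tue from cell 7.
Determined: cell 1=Thu, cell 2=Wed, cell 3=Sun. The other cells each still have more than one consistent value. That makes 3.

3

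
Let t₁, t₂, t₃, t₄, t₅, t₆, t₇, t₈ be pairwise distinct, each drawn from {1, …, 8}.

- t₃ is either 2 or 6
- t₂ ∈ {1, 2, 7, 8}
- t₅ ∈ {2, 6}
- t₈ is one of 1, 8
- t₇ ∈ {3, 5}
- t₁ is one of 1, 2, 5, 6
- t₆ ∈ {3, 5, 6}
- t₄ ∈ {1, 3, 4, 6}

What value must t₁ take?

1

Among the 8 variables, 4 fits only t₄ (and all 8 values in {1, 2, 3, 4, 5, 6, 7, 8} must be used), so t₄ = 4.
Among the 7 still-open variables, 7 fits only t₂ (and all 7 values in {1, 2, 3, 5, 6, 7, 8} must be used), so t₂ = 7.
The 6 still-open variables together cover exactly {1, 2, 3, 5, 6, 8} — 6 values for 6 variables — and 8 appears only in t₈'s list, so t₈ = 8.
Among the 5 still-open variables, 1 fits only t₁ (and all 5 values in {1, 2, 3, 5, 6} must be used), so t₁ = 1.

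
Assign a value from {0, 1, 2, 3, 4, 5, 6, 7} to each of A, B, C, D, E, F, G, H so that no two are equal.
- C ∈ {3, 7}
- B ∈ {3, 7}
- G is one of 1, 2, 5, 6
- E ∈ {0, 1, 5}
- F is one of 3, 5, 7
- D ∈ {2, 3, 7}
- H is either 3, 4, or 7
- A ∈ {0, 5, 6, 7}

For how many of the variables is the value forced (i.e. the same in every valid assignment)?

The 8 variables together cover exactly {0, 1, 2, 3, 4, 5, 6, 7} — 8 values for 8 variables — and 4 appears only in H's list, so H = 4.
The 2 variables B and C are confined to {3, 7}, which locks those values in; drop them from A, D, F.
That leaves D = 2. Eliminate 2 elsewhere: G.
That leaves F = 5. Strike 5 from A, E, G.
Determined: D=2, F=5, H=4. The other variables each still have more than one consistent value. That makes 3.

3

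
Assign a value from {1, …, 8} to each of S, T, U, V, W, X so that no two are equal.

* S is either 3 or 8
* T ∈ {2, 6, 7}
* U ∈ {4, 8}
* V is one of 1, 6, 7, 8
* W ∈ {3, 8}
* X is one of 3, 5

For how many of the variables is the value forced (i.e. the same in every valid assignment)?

S and W between them cover only {3, 8} — a naked pair. Remove those values from U, V, X.
U must be 4 (only option left).
X must be 5 (only option left).
Determined: U=4, X=5. The other variables each still have more than one consistent value. That makes 2.

2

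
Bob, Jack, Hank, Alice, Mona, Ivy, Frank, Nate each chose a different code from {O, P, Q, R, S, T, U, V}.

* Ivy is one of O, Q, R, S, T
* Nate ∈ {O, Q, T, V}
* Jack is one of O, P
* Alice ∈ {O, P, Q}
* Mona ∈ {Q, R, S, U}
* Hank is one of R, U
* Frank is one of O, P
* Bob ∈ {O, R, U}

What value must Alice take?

The 8 variables draw from only 8 values {O, P, Q, R, S, T, U, V}, so each is used; only Nate can be V, hence Nate = V.
The 7 still-open variables together cover exactly {O, P, Q, R, S, T, U} — 7 values for 7 variables — and T appears only in Ivy's list, so Ivy = T.
Among the 6 still-open variables, S fits only Mona (and all 6 values in {O, P, Q, R, S, U} must be used), so Mona = S.
The 5 still-open variables together cover exactly {O, P, Q, R, U} — 5 values for 5 variables — and Q appears only in Alice's list, so Alice = Q.

Q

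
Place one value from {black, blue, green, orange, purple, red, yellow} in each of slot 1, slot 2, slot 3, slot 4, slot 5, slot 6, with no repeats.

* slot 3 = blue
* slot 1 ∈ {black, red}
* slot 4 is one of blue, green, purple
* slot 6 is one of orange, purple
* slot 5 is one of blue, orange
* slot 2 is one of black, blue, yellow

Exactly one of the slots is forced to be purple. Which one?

slot 3's domain is down to {blue}, so slot 3 = blue. Remove blue from slot 2, slot 4, slot 5.
slot 5 must be orange (only option left). So slot 6 can't be orange.
So purple goes to slot 6.

slot 6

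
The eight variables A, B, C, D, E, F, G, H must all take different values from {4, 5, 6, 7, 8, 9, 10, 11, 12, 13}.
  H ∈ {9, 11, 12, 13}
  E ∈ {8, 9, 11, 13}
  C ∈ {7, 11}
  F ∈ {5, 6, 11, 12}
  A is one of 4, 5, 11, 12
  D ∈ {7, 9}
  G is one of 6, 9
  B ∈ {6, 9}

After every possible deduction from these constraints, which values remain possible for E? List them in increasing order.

The 2 variables B and G are confined to {6, 9}, which locks those values in; drop them from D, E, F, H.
That leaves D = 7. Eliminate 7 elsewhere: C.
C must be 11 (only option left). Remove 11 from A, E, F, H.
No further eliminations apply; E can still be any of 8, 13.

8, 13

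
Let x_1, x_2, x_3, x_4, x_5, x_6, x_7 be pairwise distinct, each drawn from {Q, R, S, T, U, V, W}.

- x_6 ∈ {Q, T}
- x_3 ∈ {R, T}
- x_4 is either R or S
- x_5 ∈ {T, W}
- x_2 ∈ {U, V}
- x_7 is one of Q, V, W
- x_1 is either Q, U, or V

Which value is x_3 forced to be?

The 7 variables together cover exactly {Q, R, S, T, U, V, W} — 7 values for 7 variables — and S appears only in x_4's list, so x_4 = S.
The 6 still-open variables together cover exactly {Q, R, T, U, V, W} — 6 values for 6 variables — and R appears only in x_3's list, so x_3 = R.

R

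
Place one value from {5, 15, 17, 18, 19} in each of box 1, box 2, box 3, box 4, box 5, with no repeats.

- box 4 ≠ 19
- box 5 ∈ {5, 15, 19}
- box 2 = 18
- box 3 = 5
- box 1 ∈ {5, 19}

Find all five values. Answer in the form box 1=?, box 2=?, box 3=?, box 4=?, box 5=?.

box 2's domain is down to {18}, so box 2 = 18. Strike 18 from box 4.
box 3 has just one choice, so box 3 = 5. Eliminate 5 elsewhere: box 1, box 4, box 5.
box 1's domain is down to {19}, so box 1 = 19. Eliminate 19 elsewhere: box 5.
That leaves box 5 = 15. Remove 15 from box 4.
That leaves box 4 = 17.

box 1=19, box 2=18, box 3=5, box 4=17, box 5=15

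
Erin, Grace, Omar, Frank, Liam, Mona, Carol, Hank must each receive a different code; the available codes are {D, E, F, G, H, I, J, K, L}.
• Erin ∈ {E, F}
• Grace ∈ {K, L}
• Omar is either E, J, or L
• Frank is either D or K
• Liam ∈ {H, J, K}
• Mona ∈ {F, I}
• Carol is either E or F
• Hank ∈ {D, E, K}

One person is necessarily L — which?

Grace

The 8 variables together cover exactly {D, E, F, H, I, J, K, L} — 8 values for 8 variables — and H appears only in Liam's list, so Liam = H.
The 7 still-open variables draw from only 7 values {D, E, F, I, J, K, L}, so each is used; only Mona can be I, hence Mona = I.
Among the 6 still-open variables, J fits only Omar (and all 6 values in {D, E, F, J, K, L} must be used), so Omar = J.
Among the 5 still-open variables, L fits only Grace (and all 5 values in {D, E, F, K, L} must be used), so Grace = L.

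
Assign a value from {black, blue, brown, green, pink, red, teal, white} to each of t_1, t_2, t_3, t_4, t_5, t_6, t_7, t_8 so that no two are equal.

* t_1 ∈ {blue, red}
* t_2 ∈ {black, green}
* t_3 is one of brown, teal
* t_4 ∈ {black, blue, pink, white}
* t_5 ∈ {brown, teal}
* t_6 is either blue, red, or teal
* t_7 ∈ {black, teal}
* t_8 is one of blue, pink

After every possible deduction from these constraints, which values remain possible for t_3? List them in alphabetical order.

The 8 variables draw from only 8 values {black, blue, brown, green, pink, red, teal, white}, so each is used; only t_2 can be green, hence t_2 = green.
The 7 still-open variables together cover exactly {black, blue, brown, pink, red, teal, white} — 7 values for 7 variables — and white appears only in t_4's list, so t_4 = white.
The 6 still-open variables draw from only 6 values {black, blue, brown, pink, red, teal}, so each is used; only t_7 can be black, hence t_7 = black.
The 5 still-open variables draw from only 5 values {blue, brown, pink, red, teal}, so each is used; only t_8 can be pink, hence t_8 = pink.
The 2 variables t_3 and t_5 are confined to {brown, teal}, which locks those values in; drop them from t_6.
No further eliminations apply; t_3 can still be any of brown, teal.

brown, teal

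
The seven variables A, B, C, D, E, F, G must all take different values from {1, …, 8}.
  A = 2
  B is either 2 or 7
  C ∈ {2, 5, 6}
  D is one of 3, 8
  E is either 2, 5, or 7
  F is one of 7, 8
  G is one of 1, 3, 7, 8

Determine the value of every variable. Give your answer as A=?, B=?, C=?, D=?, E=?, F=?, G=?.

A=2, B=7, C=6, D=3, E=5, F=8, G=1

A must be 2 (only option left). Remove 2 from B, C, E.
That leaves B = 7. So E, F, G can't be 7.
That leaves E = 5. Eliminate 5 elsewhere: C.
F's domain is down to {8}, so F = 8. So D, G can't be 8.
C must be 6 (only option left).
D must be 3 (only option left). Remove 3 from G.
G has just one choice, so G = 1.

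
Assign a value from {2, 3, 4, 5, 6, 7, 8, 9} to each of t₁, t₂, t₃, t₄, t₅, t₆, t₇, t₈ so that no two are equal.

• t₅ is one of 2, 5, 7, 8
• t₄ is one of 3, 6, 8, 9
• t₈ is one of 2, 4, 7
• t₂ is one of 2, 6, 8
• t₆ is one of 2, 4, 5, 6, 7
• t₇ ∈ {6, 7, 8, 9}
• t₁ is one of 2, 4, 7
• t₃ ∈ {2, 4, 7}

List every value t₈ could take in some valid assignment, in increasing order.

2, 4, 7

The 8 variables draw from only 8 values {2, 3, 4, 5, 6, 7, 8, 9}, so each is used; only t₄ can be 3, hence t₄ = 3.
The 7 still-open variables together cover exactly {2, 4, 5, 6, 7, 8, 9} — 7 values for 7 variables — and 9 appears only in t₇'s list, so t₇ = 9.
t₁, t₃, t₈ between them cover only {2, 4, 7} — a naked triple. Remove those values from t₂, t₅, t₆.
No further eliminations apply; t₈ can still be any of 2, 4, 7.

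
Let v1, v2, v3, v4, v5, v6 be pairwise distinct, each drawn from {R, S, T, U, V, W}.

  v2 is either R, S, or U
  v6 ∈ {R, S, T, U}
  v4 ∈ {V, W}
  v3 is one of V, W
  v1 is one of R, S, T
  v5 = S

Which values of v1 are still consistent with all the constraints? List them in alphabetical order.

R, T

v5's domain is down to {S}, so v5 = S. Remove S from v1, v2, v6.
No further eliminations apply; v1 can still be any of R, T.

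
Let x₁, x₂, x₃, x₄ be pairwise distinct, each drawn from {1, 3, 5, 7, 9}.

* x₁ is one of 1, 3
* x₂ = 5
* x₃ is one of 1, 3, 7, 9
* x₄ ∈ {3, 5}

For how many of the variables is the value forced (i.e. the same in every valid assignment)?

x₂ has just one choice, so x₂ = 5. Remove 5 from x₄.
x₄'s domain is down to {3}, so x₄ = 3. Strike 3 from x₁, x₃.
x₁'s domain is down to {1}, so x₁ = 1. Strike 1 from x₃.
Determined: x₁=1, x₂=5, x₄=3. The other variables each still have more than one consistent value. That makes 3.

3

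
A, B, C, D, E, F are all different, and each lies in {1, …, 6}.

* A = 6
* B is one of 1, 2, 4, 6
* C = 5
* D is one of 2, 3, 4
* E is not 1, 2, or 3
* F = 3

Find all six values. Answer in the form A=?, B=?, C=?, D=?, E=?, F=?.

A has just one choice, so A = 6. Remove 6 from B, E.
C has just one choice, so C = 5. Strike 5 from E.
That leaves E = 4. Remove 4 from B, D.
F must be 3 (only option left). So D can't be 3.
D has just one choice, so D = 2. Strike 2 from B.
B must be 1 (only option left).

A=6, B=1, C=5, D=2, E=4, F=3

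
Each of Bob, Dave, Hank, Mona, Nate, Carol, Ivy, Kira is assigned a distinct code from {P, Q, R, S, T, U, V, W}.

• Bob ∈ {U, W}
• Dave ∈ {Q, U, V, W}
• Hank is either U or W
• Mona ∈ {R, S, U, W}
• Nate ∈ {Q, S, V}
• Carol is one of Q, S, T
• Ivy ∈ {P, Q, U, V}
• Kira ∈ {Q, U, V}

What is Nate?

S

Among the 8 variables, P fits only Ivy (and all 8 values in {P, Q, R, S, T, U, V, W} must be used), so Ivy = P.
The 7 still-open variables together cover exactly {Q, R, S, T, U, V, W} — 7 values for 7 variables — and R appears only in Mona's list, so Mona = R.
The 6 still-open variables together cover exactly {Q, S, T, U, V, W} — 6 values for 6 variables — and T appears only in Carol's list, so Carol = T.
Among the 5 still-open variables, S fits only Nate (and all 5 values in {Q, S, U, V, W} must be used), so Nate = S.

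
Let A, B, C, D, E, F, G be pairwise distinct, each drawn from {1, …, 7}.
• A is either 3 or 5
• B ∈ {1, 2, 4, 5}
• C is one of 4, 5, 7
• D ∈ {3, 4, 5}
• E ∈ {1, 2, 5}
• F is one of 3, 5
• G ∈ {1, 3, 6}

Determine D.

4

Among the 7 variables, 6 fits only G (and all 7 values in {1, 2, 3, 4, 5, 6, 7} must be used), so G = 6.
Among the 6 still-open variables, 7 fits only C (and all 6 values in {1, 2, 3, 4, 5, 7} must be used), so C = 7.
A and F share exactly the 2 values {3, 5}; by pigeonhole those values go to them, so strike 3, 5 from B, D, E.
So D = 4.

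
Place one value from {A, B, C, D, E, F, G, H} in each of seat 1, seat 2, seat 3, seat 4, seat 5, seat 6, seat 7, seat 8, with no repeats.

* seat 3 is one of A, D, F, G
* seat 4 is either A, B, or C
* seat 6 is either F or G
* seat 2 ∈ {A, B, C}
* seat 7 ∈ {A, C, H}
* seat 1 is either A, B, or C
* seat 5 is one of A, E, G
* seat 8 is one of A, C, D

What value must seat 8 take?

The 8 variables together cover exactly {A, B, C, D, E, F, G, H} — 8 values for 8 variables — and E appears only in seat 5's list, so seat 5 = E.
The 7 still-open variables together cover exactly {A, B, C, D, F, G, H} — 7 values for 7 variables — and H appears only in seat 7's list, so seat 7 = H.
seat 1, seat 2, seat 4 between them cover only {A, B, C} — a naked triple. Remove those values from seat 3, seat 8.
So seat 8 = D.

D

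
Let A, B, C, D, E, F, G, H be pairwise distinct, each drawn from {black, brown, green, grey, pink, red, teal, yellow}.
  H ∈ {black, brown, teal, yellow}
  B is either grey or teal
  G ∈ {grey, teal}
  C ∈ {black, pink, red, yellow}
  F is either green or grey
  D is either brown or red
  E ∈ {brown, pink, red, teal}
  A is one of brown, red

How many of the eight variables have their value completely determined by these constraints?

2

The 8 variables draw from only 8 values {black, brown, green, grey, pink, red, teal, yellow}, so each is used; only F can be green, hence F = green.
A and D between them cover only {brown, red} — a naked pair. Remove those values from C, E, H.
B and G share exactly the 2 values {grey, teal}; by pigeonhole those values go to them, so strike grey, teal from E, H.
E's domain is down to {pink}, so E = pink. So C can't be pink.
Determined: E=pink, F=green. The other variables each still have more than one consistent value. That makes 2.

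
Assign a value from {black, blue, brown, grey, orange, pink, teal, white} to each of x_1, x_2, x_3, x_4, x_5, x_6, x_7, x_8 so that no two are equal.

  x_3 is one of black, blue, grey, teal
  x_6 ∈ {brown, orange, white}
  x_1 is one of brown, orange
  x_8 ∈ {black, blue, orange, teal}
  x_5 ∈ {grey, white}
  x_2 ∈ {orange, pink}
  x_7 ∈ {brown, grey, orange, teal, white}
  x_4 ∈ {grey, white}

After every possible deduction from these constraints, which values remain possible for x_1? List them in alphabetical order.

brown, orange

The 8 variables together cover exactly {black, blue, brown, grey, orange, pink, teal, white} — 8 values for 8 variables — and pink appears only in x_2's list, so x_2 = pink.
The 2 variables x_4 and x_5 are confined to {grey, white}, which locks those values in; drop them from x_3, x_6, x_7.
x_1 and x_6 share exactly the 2 values {brown, orange}; by pigeonhole those values go to them, so strike brown, orange from x_7, x_8.
x_7 must be teal (only option left). Strike teal from x_3, x_8.
No further eliminations apply; x_1 can still be any of brown, orange.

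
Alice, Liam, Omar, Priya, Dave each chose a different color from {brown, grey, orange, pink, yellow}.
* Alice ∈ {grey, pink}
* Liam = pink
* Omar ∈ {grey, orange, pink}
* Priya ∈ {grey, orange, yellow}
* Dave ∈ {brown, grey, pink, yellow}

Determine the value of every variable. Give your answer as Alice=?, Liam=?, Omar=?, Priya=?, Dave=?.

Liam must be pink (only option left). Remove pink from Alice, Omar, Dave.
Alice has just one choice, so Alice = grey. Remove grey from Omar, Priya, Dave.
Omar's domain is down to {orange}, so Omar = orange. So Priya can't be orange.
That leaves Priya = yellow. Strike yellow from Dave.
Dave's domain is down to {brown}, so Dave = brown.

Alice=grey, Liam=pink, Omar=orange, Priya=yellow, Dave=brown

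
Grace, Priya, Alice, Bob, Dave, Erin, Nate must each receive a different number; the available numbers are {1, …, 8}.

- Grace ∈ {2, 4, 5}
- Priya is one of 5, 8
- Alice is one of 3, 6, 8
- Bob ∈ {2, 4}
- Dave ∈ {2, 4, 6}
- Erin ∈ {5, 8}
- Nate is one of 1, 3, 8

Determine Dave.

The 7 variables draw from only 7 values {1, 2, 3, 4, 5, 6, 8}, so each is used; only Nate can be 1, hence Nate = 1.
Among the 6 still-open variables, 3 fits only Alice (and all 6 values in {2, 3, 4, 5, 6, 8} must be used), so Alice = 3.
Among the 5 still-open variables, 6 fits only Dave (and all 5 values in {2, 4, 5, 6, 8} must be used), so Dave = 6.

6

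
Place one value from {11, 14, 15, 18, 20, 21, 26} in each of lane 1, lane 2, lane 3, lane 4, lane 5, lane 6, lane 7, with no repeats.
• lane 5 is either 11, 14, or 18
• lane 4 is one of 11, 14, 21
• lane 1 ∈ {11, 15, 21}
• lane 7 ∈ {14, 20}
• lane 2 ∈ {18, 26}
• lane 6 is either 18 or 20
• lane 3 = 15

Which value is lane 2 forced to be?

26

lane 3 has just one choice, so lane 3 = 15. Eliminate 15 elsewhere: lane 1.
Among the 6 still-open variables, 26 fits only lane 2 (and all 6 values in {11, 14, 18, 20, 21, 26} must be used), so lane 2 = 26.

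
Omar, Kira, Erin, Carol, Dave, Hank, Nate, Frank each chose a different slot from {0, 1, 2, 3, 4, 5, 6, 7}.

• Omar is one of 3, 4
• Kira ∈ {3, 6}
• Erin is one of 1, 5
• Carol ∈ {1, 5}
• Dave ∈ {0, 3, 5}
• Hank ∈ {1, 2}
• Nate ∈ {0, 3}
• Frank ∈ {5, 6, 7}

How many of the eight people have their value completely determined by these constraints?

The 8 variables draw from only 8 values {0, 1, 2, 3, 4, 5, 6, 7}, so each is used; only Hank can be 2, hence Hank = 2.
The 7 still-open variables together cover exactly {0, 1, 3, 4, 5, 6, 7} — 7 values for 7 variables — and 4 appears only in Omar's list, so Omar = 4.
The 6 still-open variables draw from only 6 values {0, 1, 3, 5, 6, 7}, so each is used; only Frank can be 7, hence Frank = 7.
Among the 5 still-open variables, 6 fits only Kira (and all 5 values in {0, 1, 3, 5, 6} must be used), so Kira = 6.
The 2 variables Erin and Carol are confined to {1, 5}, which locks those values in; drop them from Dave.
Determined: Omar=4, Kira=6, Hank=2, Frank=7. The other people each still have more than one consistent value. That makes 4.

4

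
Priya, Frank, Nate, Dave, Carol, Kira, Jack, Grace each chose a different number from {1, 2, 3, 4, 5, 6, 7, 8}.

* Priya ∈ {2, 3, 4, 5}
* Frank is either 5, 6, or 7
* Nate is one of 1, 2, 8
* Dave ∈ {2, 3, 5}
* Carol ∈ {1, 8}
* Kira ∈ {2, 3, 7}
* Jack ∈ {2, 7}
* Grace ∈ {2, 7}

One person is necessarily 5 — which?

Among the 8 variables, 4 fits only Priya (and all 8 values in {1, 2, 3, 4, 5, 6, 7, 8} must be used), so Priya = 4.
The 7 still-open variables draw from only 7 values {1, 2, 3, 5, 6, 7, 8}, so each is used; only Frank can be 6, hence Frank = 6.
Among the 6 still-open variables, 5 fits only Dave (and all 6 values in {1, 2, 3, 5, 7, 8} must be used), so Dave = 5.

Dave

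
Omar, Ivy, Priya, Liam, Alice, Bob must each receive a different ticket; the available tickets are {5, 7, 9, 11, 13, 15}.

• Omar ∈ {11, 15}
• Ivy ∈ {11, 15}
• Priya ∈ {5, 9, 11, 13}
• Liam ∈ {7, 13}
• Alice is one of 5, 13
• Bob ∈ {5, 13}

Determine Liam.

7

The 6 variables draw from only 6 values {5, 7, 9, 11, 13, 15}, so each is used; only Liam can be 7, hence Liam = 7.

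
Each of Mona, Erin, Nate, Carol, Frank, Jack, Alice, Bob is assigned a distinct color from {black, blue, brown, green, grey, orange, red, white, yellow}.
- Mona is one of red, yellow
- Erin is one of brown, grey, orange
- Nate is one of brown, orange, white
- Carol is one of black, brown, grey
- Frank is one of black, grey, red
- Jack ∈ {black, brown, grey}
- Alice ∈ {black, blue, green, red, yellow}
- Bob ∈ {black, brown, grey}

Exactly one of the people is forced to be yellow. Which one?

Mona

Carol, Jack, Bob share exactly the 3 values {black, brown, grey}; by pigeonhole those values go to them, so strike black, brown, grey from Erin, Nate, Frank, Alice.
That leaves Erin = orange. So Nate can't be orange.
Nate's domain is down to {white}, so Nate = white.
Frank must be red (only option left). Eliminate red elsewhere: Mona, Alice.
So yellow goes to Mona.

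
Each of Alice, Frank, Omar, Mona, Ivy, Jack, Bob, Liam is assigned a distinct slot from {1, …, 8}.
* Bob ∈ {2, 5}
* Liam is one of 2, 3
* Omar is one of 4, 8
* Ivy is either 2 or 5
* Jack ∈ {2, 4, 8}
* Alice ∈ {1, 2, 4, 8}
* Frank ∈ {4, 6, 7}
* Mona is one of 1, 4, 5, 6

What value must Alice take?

The 8 variables together cover exactly {1, 2, 3, 4, 5, 6, 7, 8} — 8 values for 8 variables — and 3 appears only in Liam's list, so Liam = 3.
The 7 still-open variables together cover exactly {1, 2, 4, 5, 6, 7, 8} — 7 values for 7 variables — and 7 appears only in Frank's list, so Frank = 7.
The 6 still-open variables draw from only 6 values {1, 2, 4, 5, 6, 8}, so each is used; only Mona can be 6, hence Mona = 6.
Among the 5 still-open variables, 1 fits only Alice (and all 5 values in {1, 2, 4, 5, 8} must be used), so Alice = 1.

1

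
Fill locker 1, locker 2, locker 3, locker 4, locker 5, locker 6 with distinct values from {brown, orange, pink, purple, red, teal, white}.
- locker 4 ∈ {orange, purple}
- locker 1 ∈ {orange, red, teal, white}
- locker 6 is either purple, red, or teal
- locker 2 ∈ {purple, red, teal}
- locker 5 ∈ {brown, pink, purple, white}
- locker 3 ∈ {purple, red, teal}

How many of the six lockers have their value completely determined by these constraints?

2

locker 2, locker 3, locker 6 share exactly the 3 values {purple, red, teal}; by pigeonhole those values go to them, so strike purple, red, teal from locker 1, locker 4, locker 5.
locker 4's domain is down to {orange}, so locker 4 = orange. Strike orange from locker 1.
That leaves locker 1 = white. Strike white from locker 5.
Determined: locker 1=white, locker 4=orange. The other lockers each still have more than one consistent value. That makes 2.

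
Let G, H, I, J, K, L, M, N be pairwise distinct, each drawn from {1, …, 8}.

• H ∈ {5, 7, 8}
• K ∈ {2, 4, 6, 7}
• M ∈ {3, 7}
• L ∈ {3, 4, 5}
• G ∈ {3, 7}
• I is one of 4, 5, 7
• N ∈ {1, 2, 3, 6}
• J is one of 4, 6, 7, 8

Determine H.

8

Among the 8 variables, 1 fits only N (and all 8 values in {1, 2, 3, 4, 5, 6, 7, 8} must be used), so N = 1.
Among the 7 still-open variables, 2 fits only K (and all 7 values in {2, 3, 4, 5, 6, 7, 8} must be used), so K = 2.
The 6 still-open variables together cover exactly {3, 4, 5, 6, 7, 8} — 6 values for 6 variables — and 6 appears only in J's list, so J = 6.
The 5 still-open variables together cover exactly {3, 4, 5, 7, 8} — 5 values for 5 variables — and 8 appears only in H's list, so H = 8.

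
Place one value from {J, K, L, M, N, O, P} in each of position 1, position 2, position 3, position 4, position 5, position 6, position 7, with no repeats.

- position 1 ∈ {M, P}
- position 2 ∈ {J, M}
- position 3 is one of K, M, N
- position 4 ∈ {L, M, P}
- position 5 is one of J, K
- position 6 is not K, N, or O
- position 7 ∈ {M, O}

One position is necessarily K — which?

The 7 variables draw from only 7 values {J, K, L, M, N, O, P}, so each is used; only position 3 can be N, hence position 3 = N.
The 6 still-open variables draw from only 6 values {J, K, L, M, O, P}, so each is used; only position 5 can be K, hence position 5 = K.

position 5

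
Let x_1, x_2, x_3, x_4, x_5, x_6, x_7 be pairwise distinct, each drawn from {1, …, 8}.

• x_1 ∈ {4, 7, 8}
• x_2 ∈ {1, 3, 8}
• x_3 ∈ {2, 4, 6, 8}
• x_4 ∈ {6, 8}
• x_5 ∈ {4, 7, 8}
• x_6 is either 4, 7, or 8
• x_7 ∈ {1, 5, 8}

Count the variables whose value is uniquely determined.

2

The 3 variables x_1, x_5, x_6 are confined to {4, 7, 8}, which locks those values in; drop them from x_2, x_3, x_4, x_7.
x_4 has just one choice, so x_4 = 6. So x_3 can't be 6.
That leaves x_3 = 2.
Determined: x_3=2, x_4=6. The other variables each still have more than one consistent value. That makes 2.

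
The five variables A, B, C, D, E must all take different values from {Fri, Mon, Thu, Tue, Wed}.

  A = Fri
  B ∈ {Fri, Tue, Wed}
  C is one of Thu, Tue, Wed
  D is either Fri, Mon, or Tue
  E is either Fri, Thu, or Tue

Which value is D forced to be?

Mon

A must be Fri (only option left). So B, D, E can't be Fri.
The 4 still-open variables together cover exactly {Mon, Thu, Tue, Wed} — 4 values for 4 variables — and Mon appears only in D's list, so D = Mon.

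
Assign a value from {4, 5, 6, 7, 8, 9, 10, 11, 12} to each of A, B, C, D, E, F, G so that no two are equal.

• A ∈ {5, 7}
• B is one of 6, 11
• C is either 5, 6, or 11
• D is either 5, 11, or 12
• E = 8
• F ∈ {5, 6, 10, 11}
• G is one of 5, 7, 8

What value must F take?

E must be 8 (only option left). So G can't be 8.
The 6 still-open variables draw from only 6 values {5, 6, 7, 10, 11, 12}, so each is used; only F can be 10, hence F = 10.

10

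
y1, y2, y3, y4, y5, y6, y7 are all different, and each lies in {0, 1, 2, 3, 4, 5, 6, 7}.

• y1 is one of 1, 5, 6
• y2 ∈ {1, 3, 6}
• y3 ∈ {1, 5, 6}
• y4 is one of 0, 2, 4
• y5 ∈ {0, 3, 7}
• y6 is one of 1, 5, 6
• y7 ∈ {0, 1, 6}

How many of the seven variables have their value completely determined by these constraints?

3

y1, y3, y6 between them cover only {1, 5, 6} — a naked triple. Remove those values from y2, y7.
That leaves y2 = 3. So y5 can't be 3.
y7 has just one choice, so y7 = 0. So y4, y5 can't be 0.
y5 must be 7 (only option left).
Determined: y2=3, y5=7, y7=0. The other variables each still have more than one consistent value. That makes 3.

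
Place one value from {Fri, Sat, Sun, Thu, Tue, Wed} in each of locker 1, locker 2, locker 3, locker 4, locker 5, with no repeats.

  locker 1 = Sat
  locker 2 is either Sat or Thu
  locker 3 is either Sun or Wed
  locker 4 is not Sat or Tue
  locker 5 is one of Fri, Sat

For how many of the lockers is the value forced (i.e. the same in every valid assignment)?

3

locker 1 has just one choice, so locker 1 = Sat. Eliminate Sat elsewhere: locker 2, locker 5.
locker 2's domain is down to {Thu}, so locker 2 = Thu. So locker 4 can't be Thu.
locker 5 has just one choice, so locker 5 = Fri. Remove Fri from locker 4.
Determined: locker 1=Sat, locker 2=Thu, locker 5=Fri. The other lockers each still have more than one consistent value. That makes 3.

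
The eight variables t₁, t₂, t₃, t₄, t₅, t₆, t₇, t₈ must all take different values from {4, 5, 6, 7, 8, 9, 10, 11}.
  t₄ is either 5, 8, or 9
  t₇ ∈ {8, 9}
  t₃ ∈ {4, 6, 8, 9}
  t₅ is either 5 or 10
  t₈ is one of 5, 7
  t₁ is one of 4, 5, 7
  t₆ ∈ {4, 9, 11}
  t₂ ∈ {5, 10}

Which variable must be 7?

t₈

The 8 variables draw from only 8 values {4, 5, 6, 7, 8, 9, 10, 11}, so each is used; only t₃ can be 6, hence t₃ = 6.
Among the 7 still-open variables, 11 fits only t₆ (and all 7 values in {4, 5, 7, 8, 9, 10, 11} must be used), so t₆ = 11.
The 6 still-open variables draw from only 6 values {4, 5, 7, 8, 9, 10}, so each is used; only t₁ can be 4, hence t₁ = 4.
The 5 still-open variables together cover exactly {5, 7, 8, 9, 10} — 5 values for 5 variables — and 7 appears only in t₈'s list, so t₈ = 7.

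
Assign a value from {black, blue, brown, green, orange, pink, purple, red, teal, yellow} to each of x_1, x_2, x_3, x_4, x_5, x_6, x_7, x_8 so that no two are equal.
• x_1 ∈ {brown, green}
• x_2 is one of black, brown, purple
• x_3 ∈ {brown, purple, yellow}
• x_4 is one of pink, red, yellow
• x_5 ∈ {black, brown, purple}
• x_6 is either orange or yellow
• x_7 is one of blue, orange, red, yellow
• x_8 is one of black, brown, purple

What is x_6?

x_2, x_5, x_8 share exactly the 3 values {black, brown, purple}; by pigeonhole those values go to them, so strike black, brown, purple from x_1, x_3.
x_1 has just one choice, so x_1 = green.
That leaves x_3 = yellow. Strike yellow from x_4, x_6, x_7.
So x_6 = orange.

orange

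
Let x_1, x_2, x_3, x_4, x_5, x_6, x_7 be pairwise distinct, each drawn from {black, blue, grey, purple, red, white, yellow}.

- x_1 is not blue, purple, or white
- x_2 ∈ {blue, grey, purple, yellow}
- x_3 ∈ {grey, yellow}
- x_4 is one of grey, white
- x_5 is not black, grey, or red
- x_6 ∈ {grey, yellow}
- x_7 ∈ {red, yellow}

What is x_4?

white

Among the 7 variables, black fits only x_1 (and all 7 values in {black, blue, grey, purple, red, white, yellow} must be used), so x_1 = black.
The 6 still-open variables draw from only 6 values {blue, grey, purple, red, white, yellow}, so each is used; only x_7 can be red, hence x_7 = red.
The 2 variables x_3 and x_6 are confined to {grey, yellow}, which locks those values in; drop them from x_2, x_4, x_5.
So x_4 = white.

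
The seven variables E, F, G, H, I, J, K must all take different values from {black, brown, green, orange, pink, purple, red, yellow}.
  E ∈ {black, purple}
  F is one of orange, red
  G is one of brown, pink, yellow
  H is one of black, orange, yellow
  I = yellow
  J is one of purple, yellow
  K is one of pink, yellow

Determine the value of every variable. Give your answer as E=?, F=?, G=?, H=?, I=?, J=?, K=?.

E=black, F=red, G=brown, H=orange, I=yellow, J=purple, K=pink

I has just one choice, so I = yellow. Strike yellow from G, H, J, K.
J's domain is down to {purple}, so J = purple. So E can't be purple.
That leaves K = pink. Eliminate pink elsewhere: G.
That leaves E = black. So H can't be black.
G's domain is down to {brown}, so G = brown.
H's domain is down to {orange}, so H = orange. Strike orange from F.
F's domain is down to {red}, so F = red.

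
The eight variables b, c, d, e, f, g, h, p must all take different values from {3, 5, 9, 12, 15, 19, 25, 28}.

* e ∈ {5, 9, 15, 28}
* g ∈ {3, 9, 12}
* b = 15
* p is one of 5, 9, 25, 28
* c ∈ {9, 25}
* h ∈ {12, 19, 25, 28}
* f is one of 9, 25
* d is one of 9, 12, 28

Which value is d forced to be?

12

b must be 15 (only option left). Eliminate 15 elsewhere: e.
Among the 7 still-open variables, 3 fits only g (and all 7 values in {3, 5, 9, 12, 19, 25, 28} must be used), so g = 3.
The 6 still-open variables draw from only 6 values {5, 9, 12, 19, 25, 28}, so each is used; only h can be 19, hence h = 19.
Among the 5 still-open variables, 12 fits only d (and all 5 values in {5, 9, 12, 25, 28} must be used), so d = 12.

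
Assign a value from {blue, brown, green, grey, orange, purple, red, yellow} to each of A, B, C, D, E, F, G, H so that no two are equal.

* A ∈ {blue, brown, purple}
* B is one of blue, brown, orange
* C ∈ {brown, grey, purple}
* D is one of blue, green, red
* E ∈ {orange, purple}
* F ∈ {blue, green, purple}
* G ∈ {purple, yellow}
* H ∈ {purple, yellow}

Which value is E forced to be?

orange

The 8 variables together cover exactly {blue, brown, green, grey, orange, purple, red, yellow} — 8 values for 8 variables — and grey appears only in C's list, so C = grey.
Among the 7 still-open variables, red fits only D (and all 7 values in {blue, brown, green, orange, purple, red, yellow} must be used), so D = red.
The 6 still-open variables together cover exactly {blue, brown, green, orange, purple, yellow} — 6 values for 6 variables — and green appears only in F's list, so F = green.
The 2 variables G and H are confined to {purple, yellow}, which locks those values in; drop them from A, E.
So E = orange.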